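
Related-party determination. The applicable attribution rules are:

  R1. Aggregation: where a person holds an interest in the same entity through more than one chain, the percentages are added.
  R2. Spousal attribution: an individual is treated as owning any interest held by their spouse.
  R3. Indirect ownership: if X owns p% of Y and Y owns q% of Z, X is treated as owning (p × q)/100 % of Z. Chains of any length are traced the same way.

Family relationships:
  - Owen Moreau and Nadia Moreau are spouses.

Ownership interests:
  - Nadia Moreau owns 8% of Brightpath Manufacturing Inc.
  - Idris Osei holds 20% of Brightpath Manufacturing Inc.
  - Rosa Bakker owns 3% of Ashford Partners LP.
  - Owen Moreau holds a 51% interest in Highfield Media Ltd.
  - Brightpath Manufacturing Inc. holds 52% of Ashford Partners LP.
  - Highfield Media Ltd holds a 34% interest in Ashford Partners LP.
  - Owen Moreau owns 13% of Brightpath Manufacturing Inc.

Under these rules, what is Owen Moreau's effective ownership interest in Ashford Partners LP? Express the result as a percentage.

By spousal attribution (R2), Owen Moreau is treated as also owning Nadia Moreau's interest in Brightpath Manufacturing Inc, giving 13% + 8% = 21%.
Chain via Brightpath Manufacturing Inc. (R3): 21% × 52% = 10.92% of Ashford Partners LP.
Chain via Highfield Media Ltd (R3): 51% × 34% = 17.34% of Ashford Partners LP.
Aggregating (R1): 10.92% + 17.34% = 28.26%.

28.26%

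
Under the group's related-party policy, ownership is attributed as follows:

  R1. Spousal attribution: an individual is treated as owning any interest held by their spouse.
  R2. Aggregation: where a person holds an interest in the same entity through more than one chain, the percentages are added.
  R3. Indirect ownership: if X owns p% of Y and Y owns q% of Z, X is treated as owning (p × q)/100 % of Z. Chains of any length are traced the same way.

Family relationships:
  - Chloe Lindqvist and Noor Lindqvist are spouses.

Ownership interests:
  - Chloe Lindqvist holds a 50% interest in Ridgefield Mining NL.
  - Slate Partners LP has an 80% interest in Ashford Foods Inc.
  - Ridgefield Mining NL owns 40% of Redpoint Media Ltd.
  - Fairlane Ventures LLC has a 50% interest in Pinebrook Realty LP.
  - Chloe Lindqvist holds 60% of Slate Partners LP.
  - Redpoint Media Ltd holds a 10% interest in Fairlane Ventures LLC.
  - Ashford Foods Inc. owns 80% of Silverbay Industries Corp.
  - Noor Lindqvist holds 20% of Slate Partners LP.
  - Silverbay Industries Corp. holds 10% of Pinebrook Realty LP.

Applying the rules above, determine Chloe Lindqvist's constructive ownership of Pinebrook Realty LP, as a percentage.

By spousal attribution (R1), Chloe Lindqvist is treated as also owning Noor Lindqvist's interest in Slate Partners LP, giving 60% + 20% = 80%.
Chain via Ridgefield Mining NL → Redpoint Media Ltd → Fairlane Ventures LLC (R3): 50% × 40% × 10% × 50% = 1% of Pinebrook Realty LP.
Chain via Slate Partners LP → Ashford Foods Inc. → Silverbay Industries Corp. (R3): 80% × 80% × 80% × 10% = 5.12% of Pinebrook Realty LP.
Aggregating (R2): 1% + 5.12% = 6.12%.

6.12%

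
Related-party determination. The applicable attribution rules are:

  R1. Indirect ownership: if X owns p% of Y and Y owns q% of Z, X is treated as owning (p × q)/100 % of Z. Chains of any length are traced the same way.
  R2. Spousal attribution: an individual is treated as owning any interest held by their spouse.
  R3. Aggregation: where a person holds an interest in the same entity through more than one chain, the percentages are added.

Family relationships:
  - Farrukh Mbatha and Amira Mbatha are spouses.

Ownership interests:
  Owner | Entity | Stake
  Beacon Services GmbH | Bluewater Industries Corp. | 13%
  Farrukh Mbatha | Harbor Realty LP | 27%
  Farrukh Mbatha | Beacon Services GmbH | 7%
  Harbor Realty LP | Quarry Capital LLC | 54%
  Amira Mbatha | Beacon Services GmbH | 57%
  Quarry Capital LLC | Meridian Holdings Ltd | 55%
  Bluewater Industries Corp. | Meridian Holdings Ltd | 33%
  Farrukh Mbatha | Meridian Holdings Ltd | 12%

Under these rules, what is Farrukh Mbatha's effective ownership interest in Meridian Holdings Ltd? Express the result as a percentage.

By spousal attribution (R2), Farrukh Mbatha is treated as also owning Amira Mbatha's interest in Beacon Services GmbH, giving 7% + 57% = 64%.
Chain via Beacon Services GmbH → Bluewater Industries Corp. (R1): 64% × 13% × 33% = 2.7456% of Meridian Holdings Ltd.
Chain via Harbor Realty LP → Quarry Capital LLC (R1): 27% × 54% × 55% = 8.019% of Meridian Holdings Ltd.
Direct interest in Meridian Holdings Ltd: 12%.
Aggregating (R3): 2.7456% + 8.019% + 12% = 22.7646%.

22.7646%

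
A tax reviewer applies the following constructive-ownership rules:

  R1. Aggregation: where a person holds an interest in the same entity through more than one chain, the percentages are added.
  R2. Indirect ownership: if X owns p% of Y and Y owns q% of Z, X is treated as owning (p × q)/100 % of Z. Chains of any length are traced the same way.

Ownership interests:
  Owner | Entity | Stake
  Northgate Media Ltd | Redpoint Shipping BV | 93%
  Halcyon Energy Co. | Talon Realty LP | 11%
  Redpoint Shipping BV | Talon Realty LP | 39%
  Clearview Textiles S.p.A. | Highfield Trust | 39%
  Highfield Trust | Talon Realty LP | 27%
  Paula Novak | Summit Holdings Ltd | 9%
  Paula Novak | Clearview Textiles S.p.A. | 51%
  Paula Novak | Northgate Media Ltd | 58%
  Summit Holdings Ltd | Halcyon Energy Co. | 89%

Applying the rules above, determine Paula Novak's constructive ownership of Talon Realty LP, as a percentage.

27.288%

Chain via Clearview Textiles S.p.A. → Highfield Trust (R2): 51% × 39% × 27% = 5.3703% of Talon Realty LP.
Chain via Summit Holdings Ltd → Halcyon Energy Co. (R2): 9% × 89% × 11% = 0.8811% of Talon Realty LP.
Chain via Northgate Media Ltd → Redpoint Shipping BV (R2): 58% × 93% × 39% = 21.0366% of Talon Realty LP.
Aggregating (R1): 5.3703% + 0.8811% + 21.0366% = 27.288%.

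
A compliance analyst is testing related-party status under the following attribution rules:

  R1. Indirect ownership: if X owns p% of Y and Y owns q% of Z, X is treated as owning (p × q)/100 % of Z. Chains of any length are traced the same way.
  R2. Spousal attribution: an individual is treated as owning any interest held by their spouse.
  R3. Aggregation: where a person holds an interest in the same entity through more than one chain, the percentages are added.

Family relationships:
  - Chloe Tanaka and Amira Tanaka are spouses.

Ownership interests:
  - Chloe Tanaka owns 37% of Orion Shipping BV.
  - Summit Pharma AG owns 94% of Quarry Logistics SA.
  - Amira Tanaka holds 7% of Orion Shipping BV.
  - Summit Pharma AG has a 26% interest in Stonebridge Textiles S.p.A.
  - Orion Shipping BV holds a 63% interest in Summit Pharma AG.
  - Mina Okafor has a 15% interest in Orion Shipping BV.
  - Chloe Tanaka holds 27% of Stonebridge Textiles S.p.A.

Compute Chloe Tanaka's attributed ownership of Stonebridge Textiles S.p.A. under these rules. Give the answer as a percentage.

By spousal attribution (R2), Chloe Tanaka is treated as also owning Amira Tanaka's interest in Orion Shipping BV, giving 37% + 7% = 44%.
Chain via Orion Shipping BV → Summit Pharma AG (R1): 44% × 63% × 26% = 7.2072% of Stonebridge Textiles S.p.A.
Direct interest in Stonebridge Textiles S.p.A: 27%.
Aggregating (R3): 7.2072% + 27% = 34.2072%.

34.2072%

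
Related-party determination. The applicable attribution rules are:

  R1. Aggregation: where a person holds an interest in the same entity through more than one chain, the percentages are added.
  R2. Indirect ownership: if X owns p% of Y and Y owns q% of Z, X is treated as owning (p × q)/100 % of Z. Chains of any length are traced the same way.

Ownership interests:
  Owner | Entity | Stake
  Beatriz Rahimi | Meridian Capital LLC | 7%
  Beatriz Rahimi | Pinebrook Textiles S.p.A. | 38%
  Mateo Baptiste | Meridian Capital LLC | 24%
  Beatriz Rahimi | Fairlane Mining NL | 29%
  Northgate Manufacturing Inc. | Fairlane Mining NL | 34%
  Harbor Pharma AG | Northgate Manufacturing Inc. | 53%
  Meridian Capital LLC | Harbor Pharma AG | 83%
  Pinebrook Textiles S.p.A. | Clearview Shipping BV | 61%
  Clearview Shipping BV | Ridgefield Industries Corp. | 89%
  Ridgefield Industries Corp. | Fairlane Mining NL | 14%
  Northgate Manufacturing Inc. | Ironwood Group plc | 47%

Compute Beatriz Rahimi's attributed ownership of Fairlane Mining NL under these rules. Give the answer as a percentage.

Chain via Pinebrook Textiles S.p.A. → Clearview Shipping BV → Ridgefield Industries Corp. (R2): 38% × 61% × 89% × 14% = 2.888228% of Fairlane Mining NL.
Chain via Meridian Capital LLC → Harbor Pharma AG → Northgate Manufacturing Inc. (R2): 7% × 83% × 53% × 34% = 1.046962% of Fairlane Mining NL.
Direct interest in Fairlane Mining NL: 29%.
Aggregating (R1): 2.888228% + 1.046962% + 29% = 32.93519%.

32.93519%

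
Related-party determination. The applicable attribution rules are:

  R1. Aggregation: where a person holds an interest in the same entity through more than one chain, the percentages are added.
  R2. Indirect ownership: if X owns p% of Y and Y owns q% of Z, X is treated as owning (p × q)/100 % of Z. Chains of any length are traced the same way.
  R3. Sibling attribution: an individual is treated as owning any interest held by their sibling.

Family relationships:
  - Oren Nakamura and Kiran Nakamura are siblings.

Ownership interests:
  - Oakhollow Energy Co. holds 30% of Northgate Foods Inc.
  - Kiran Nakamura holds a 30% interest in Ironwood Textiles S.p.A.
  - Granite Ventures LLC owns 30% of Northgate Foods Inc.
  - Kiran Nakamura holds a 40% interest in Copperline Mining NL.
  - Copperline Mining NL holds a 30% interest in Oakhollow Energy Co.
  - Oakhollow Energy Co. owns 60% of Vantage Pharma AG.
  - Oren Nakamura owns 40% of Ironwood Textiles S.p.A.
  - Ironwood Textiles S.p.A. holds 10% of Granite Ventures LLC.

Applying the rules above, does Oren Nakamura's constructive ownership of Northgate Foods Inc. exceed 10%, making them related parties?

No

By sibling attribution (R3), Oren Nakamura is treated as also owning Kiran Nakamura's interest in Ironwood Textiles S.p.A, giving 40% + 30% = 70%.
By sibling attribution (R3), Oren Nakamura is treated as owning Kiran Nakamura's 40% interest in Copperline Mining NL.
Chain via Ironwood Textiles S.p.A. → Granite Ventures LLC (R2): 70% × 10% × 30% = 2.1% of Northgate Foods Inc.
Chain via Copperline Mining NL → Oakhollow Energy Co. (R2): 40% × 30% × 30% = 3.6% of Northgate Foods Inc.
Aggregating (R1): 2.1% + 3.6% = 5.7%.
5.7% does not exceed the 10% threshold, so Oren is not a related party to Northgate Foods Inc.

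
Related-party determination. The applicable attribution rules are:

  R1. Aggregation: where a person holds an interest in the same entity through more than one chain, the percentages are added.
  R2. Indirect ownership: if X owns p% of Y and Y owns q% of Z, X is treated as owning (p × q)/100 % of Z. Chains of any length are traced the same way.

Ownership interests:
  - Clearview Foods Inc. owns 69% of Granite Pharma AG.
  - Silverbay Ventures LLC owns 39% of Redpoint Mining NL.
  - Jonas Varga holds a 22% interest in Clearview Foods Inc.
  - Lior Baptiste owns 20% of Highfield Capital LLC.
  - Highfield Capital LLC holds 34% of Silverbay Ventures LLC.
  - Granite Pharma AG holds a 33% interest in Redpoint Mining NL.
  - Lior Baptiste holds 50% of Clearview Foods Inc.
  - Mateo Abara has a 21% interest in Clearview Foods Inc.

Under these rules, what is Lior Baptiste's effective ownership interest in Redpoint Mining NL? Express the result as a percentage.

14.037%

Chain via Highfield Capital LLC → Silverbay Ventures LLC (R2): 20% × 34% × 39% = 2.652% of Redpoint Mining NL.
Chain via Clearview Foods Inc. → Granite Pharma AG (R2): 50% × 69% × 33% = 11.385% of Redpoint Mining NL.
Aggregating (R1): 2.652% + 11.385% = 14.037%.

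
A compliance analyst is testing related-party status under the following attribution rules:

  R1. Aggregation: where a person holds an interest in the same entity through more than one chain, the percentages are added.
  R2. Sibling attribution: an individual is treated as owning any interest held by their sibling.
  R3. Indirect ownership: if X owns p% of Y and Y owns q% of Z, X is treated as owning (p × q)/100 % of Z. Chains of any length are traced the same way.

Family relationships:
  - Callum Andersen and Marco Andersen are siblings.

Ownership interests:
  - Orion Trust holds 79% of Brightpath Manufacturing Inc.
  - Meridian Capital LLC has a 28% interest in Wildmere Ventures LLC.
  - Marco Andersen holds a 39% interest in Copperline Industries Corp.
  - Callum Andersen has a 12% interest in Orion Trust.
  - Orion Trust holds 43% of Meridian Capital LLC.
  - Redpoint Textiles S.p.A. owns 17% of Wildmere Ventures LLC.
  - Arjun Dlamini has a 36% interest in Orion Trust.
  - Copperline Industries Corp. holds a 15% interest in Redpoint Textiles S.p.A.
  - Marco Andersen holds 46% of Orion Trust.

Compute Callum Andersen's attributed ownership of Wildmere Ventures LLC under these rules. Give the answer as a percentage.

By sibling attribution (R2), Callum Andersen is treated as also owning Marco Andersen's interest in Orion Trust, giving 12% + 46% = 58%.
By sibling attribution (R2), Callum Andersen is treated as owning Marco Andersen's 39% interest in Copperline Industries Corp.
Chain via Orion Trust → Meridian Capital LLC (R3): 58% × 43% × 28% = 6.9832% of Wildmere Ventures LLC.
Chain via Copperline Industries Corp. → Redpoint Textiles S.p.A. (R3): 39% × 15% × 17% = 0.9945% of Wildmere Ventures LLC.
Aggregating (R1): 6.9832% + 0.9945% = 7.9777%.

7.9777%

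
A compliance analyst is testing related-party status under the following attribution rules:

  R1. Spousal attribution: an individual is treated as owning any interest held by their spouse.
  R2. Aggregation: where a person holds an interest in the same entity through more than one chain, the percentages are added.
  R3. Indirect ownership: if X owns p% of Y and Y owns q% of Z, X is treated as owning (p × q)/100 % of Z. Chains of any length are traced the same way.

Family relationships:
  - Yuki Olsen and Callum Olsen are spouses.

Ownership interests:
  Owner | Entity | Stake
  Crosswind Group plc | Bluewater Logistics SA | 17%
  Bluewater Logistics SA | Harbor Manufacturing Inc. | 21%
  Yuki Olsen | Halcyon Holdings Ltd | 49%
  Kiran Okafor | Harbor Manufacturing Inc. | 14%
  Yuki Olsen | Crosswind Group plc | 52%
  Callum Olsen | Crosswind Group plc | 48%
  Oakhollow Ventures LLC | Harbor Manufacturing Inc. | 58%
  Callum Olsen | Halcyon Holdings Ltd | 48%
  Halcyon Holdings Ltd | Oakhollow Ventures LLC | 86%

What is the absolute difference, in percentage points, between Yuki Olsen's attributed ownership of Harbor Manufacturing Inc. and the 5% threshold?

By spousal attribution (R1), Yuki Olsen is treated as also owning Callum Olsen's interest in Crosswind Group plc, giving 52% + 48% = 100%.
By spousal attribution (R1), Yuki Olsen is treated as also owning Callum Olsen's interest in Halcyon Holdings Ltd, giving 49% + 48% = 97%.
Chain via Crosswind Group plc → Bluewater Logistics SA (R3): 100% × 17% × 21% = 3.57% of Harbor Manufacturing Inc.
Chain via Halcyon Holdings Ltd → Oakhollow Ventures LLC (R3): 97% × 86% × 58% = 48.3836% of Harbor Manufacturing Inc.
Aggregating (R2): 3.57% + 48.3836% = 51.9536%.
51.9536% exceeds the 5% threshold by 46.9536 percentage points.

46.9536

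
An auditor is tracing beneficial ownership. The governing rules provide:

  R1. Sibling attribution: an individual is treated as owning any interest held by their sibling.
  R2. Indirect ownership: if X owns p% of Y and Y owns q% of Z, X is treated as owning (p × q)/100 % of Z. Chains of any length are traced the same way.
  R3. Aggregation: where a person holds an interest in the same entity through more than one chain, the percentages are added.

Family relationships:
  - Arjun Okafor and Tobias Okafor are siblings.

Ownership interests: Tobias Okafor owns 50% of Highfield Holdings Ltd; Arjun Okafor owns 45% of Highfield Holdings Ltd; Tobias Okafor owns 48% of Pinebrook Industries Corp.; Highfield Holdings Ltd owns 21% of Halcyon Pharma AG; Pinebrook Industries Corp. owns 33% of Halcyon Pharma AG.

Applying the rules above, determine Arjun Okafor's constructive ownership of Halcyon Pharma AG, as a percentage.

35.79%

By sibling attribution (R1), Arjun Okafor is treated as also owning Tobias Okafor's interest in Highfield Holdings Ltd, giving 45% + 50% = 95%.
By sibling attribution (R1), Arjun Okafor is treated as owning Tobias Okafor's 48% interest in Pinebrook Industries Corp.
Chain via Highfield Holdings Ltd (R2): 95% × 21% = 19.95% of Halcyon Pharma AG.
Chain via Pinebrook Industries Corp. (R2): 48% × 33% = 15.84% of Halcyon Pharma AG.
Aggregating (R3): 19.95% + 15.84% = 35.79%.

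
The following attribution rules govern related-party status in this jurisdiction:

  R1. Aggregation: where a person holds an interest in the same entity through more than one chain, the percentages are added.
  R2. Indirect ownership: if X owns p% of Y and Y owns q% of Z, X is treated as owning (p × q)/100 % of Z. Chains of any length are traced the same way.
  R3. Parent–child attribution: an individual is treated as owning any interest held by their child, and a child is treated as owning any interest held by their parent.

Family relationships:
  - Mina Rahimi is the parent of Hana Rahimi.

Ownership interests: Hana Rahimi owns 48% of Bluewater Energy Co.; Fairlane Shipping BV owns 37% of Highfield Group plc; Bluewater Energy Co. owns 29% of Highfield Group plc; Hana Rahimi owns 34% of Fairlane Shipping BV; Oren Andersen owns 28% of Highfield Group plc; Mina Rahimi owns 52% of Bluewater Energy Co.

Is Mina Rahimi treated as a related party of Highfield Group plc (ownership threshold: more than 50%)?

By parent–child attribution (R3), Mina Rahimi is treated as also owning Hana Rahimi's interest in Bluewater Energy Co, giving 52% + 48% = 100%.
By parent–child attribution (R3), Mina Rahimi is treated as owning Hana Rahimi's 34% interest in Fairlane Shipping BV.
Chain via Bluewater Energy Co. (R2): 100% × 29% = 29% of Highfield Group plc.
Chain via Fairlane Shipping BV (R2): 34% × 37% = 12.58% of Highfield Group plc.
Aggregating (R1): 29% + 12.58% = 41.58%.
41.58% does not exceed the 50% threshold, so Mina is not a related party to Highfield Group plc.

No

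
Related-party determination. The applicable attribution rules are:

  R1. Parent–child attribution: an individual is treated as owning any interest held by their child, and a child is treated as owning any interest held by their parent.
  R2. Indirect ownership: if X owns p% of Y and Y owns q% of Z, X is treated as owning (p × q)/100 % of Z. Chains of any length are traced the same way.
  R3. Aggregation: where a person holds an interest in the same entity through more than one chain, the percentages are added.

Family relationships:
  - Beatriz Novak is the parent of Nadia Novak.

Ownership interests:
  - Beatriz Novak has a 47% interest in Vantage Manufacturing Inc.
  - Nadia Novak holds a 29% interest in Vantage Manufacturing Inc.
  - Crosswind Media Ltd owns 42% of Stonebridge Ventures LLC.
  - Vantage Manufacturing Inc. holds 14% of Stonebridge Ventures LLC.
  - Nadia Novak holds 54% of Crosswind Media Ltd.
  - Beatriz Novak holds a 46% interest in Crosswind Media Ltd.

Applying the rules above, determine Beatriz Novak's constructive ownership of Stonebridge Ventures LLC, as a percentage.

By parent–child attribution (R1), Beatriz Novak is treated as also owning Nadia Novak's interest in Crosswind Media Ltd, giving 46% + 54% = 100%.
By parent–child attribution (R1), Beatriz Novak is treated as also owning Nadia Novak's interest in Vantage Manufacturing Inc, giving 47% + 29% = 76%.
Chain via Crosswind Media Ltd (R2): 100% × 42% = 42% of Stonebridge Ventures LLC.
Chain via Vantage Manufacturing Inc. (R2): 76% × 14% = 10.64% of Stonebridge Ventures LLC.
Aggregating (R3): 42% + 10.64% = 52.64%.

52.64%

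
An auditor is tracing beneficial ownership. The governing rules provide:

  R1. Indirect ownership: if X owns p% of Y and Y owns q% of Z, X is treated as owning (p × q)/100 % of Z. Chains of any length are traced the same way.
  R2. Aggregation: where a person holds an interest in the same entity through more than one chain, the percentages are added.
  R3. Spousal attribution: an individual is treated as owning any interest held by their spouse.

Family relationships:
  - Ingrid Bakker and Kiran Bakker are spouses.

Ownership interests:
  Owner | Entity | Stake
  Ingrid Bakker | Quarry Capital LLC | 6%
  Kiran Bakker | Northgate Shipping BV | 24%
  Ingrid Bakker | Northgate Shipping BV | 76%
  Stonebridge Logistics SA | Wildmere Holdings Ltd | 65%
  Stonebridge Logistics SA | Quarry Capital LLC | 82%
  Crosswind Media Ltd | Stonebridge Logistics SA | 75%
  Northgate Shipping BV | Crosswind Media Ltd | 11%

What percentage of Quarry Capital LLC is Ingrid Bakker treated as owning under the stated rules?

By spousal attribution (R3), Ingrid Bakker is treated as also owning Kiran Bakker's interest in Northgate Shipping BV, giving 76% + 24% = 100%.
Chain via Northgate Shipping BV → Crosswind Media Ltd → Stonebridge Logistics SA (R1): 100% × 11% × 75% × 82% = 6.765% of Quarry Capital LLC.
Direct interest in Quarry Capital LLC: 6%.
Aggregating (R2): 6.765% + 6% = 12.765%.

12.765%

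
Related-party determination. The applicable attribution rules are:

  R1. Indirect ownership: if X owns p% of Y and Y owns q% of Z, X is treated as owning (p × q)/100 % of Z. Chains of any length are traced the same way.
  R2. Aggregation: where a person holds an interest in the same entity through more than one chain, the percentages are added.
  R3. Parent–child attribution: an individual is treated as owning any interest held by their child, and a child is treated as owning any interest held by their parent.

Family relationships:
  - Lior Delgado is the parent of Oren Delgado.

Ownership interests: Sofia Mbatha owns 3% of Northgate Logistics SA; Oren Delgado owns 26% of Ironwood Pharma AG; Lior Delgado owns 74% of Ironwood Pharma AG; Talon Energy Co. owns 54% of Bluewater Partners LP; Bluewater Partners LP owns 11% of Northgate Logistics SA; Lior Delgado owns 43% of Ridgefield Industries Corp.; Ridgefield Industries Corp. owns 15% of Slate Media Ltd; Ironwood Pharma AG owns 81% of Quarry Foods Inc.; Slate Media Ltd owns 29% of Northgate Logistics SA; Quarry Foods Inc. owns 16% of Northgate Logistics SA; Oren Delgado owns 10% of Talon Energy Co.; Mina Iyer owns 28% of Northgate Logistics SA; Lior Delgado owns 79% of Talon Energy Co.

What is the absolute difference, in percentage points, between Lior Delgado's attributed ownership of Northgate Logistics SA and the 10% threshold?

By parent–child attribution (R3), Lior Delgado is treated as also owning Oren Delgado's interest in Talon Energy Co, giving 79% + 10% = 89%.
By parent–child attribution (R3), Lior Delgado is treated as also owning Oren Delgado's interest in Ironwood Pharma AG, giving 74% + 26% = 100%.
Chain via Ridgefield Industries Corp. → Slate Media Ltd (R1): 43% × 15% × 29% = 1.8705% of Northgate Logistics SA.
Chain via Talon Energy Co. → Bluewater Partners LP (R1): 89% × 54% × 11% = 5.2866% of Northgate Logistics SA.
Chain via Ironwood Pharma AG → Quarry Foods Inc. (R1): 100% × 81% × 16% = 12.96% of Northgate Logistics SA.
Aggregating (R2): 1.8705% + 5.2866% + 12.96% = 20.1171%.
20.1171% exceeds the 10% threshold by 10.1171 percentage points.

10.1171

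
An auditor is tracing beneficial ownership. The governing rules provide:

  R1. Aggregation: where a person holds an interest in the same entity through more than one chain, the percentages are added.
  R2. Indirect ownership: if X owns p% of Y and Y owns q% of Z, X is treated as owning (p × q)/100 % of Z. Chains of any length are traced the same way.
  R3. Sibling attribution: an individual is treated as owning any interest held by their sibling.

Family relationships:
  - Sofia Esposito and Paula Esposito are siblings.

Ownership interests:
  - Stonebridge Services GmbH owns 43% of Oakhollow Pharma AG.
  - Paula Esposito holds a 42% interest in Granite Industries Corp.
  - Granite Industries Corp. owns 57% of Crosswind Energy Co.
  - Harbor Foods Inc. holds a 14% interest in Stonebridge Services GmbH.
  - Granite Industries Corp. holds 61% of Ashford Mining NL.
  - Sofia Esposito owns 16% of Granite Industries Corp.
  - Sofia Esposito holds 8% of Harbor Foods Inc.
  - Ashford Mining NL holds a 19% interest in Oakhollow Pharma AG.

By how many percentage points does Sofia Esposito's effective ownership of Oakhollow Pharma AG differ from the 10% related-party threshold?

By sibling attribution (R3), Sofia Esposito is treated as also owning Paula Esposito's interest in Granite Industries Corp, giving 16% + 42% = 58%.
Chain via Harbor Foods Inc. → Stonebridge Services GmbH (R2): 8% × 14% × 43% = 0.4816% of Oakhollow Pharma AG.
Chain via Granite Industries Corp. → Ashford Mining NL (R2): 58% × 61% × 19% = 6.7222% of Oakhollow Pharma AG.
Aggregating (R1): 0.4816% + 6.7222% = 7.2038%.
7.2038% falls short of the 10% threshold by 2.7962 percentage points.

2.7962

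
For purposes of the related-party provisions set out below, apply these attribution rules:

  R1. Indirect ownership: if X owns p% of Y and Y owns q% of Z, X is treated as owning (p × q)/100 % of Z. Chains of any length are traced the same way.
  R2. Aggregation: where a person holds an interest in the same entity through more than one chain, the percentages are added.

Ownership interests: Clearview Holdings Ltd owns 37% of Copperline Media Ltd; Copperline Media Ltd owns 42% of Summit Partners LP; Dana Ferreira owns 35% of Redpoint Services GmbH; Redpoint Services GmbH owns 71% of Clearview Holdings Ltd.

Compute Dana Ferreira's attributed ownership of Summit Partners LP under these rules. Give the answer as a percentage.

3.86169%

Chain via Redpoint Services GmbH → Clearview Holdings Ltd → Copperline Media Ltd (R1): 35% × 71% × 37% × 42% = 3.86169% of Summit Partners LP.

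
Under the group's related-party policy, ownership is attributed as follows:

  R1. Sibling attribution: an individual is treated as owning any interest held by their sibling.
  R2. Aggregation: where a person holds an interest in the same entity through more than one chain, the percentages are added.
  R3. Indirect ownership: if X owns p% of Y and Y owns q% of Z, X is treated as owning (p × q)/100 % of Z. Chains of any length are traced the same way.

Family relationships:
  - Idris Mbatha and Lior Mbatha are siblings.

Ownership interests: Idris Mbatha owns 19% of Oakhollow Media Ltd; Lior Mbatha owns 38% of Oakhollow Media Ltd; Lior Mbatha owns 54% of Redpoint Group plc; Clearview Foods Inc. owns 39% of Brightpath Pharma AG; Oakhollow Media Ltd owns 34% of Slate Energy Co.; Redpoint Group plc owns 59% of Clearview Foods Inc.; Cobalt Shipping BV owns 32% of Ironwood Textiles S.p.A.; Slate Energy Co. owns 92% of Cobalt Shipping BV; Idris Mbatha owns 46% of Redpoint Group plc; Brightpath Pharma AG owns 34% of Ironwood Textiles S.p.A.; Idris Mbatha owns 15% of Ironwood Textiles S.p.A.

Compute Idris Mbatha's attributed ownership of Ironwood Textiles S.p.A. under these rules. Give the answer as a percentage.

By sibling attribution (R1), Idris Mbatha is treated as also owning Lior Mbatha's interest in Oakhollow Media Ltd, giving 19% + 38% = 57%.
By sibling attribution (R1), Idris Mbatha is treated as also owning Lior Mbatha's interest in Redpoint Group plc, giving 46% + 54% = 100%.
Chain via Oakhollow Media Ltd → Slate Energy Co. → Cobalt Shipping BV (R3): 57% × 34% × 92% × 32% = 5.705472% of Ironwood Textiles S.p.A.
Chain via Redpoint Group plc → Clearview Foods Inc. → Brightpath Pharma AG (R3): 100% × 59% × 39% × 34% = 7.8234% of Ironwood Textiles S.p.A.
Direct interest in Ironwood Textiles S.p.A: 15%.
Aggregating (R2): 5.705472% + 7.8234% + 15% = 28.528872%.

28.528872%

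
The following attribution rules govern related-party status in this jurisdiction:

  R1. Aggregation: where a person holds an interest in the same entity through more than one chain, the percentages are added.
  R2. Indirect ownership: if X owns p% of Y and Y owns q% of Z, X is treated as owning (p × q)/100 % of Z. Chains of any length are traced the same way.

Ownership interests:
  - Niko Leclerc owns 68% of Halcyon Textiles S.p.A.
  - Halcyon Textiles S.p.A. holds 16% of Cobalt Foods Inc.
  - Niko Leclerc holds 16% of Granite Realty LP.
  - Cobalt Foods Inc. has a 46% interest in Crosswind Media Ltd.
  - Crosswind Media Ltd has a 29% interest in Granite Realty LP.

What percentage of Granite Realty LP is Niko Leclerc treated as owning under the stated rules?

Chain via Halcyon Textiles S.p.A. → Cobalt Foods Inc. → Crosswind Media Ltd (R2): 68% × 16% × 46% × 29% = 1.451392% of Granite Realty LP.
Direct interest in Granite Realty LP: 16%.
Aggregating (R1): 1.451392% + 16% = 17.451392%.

17.451392%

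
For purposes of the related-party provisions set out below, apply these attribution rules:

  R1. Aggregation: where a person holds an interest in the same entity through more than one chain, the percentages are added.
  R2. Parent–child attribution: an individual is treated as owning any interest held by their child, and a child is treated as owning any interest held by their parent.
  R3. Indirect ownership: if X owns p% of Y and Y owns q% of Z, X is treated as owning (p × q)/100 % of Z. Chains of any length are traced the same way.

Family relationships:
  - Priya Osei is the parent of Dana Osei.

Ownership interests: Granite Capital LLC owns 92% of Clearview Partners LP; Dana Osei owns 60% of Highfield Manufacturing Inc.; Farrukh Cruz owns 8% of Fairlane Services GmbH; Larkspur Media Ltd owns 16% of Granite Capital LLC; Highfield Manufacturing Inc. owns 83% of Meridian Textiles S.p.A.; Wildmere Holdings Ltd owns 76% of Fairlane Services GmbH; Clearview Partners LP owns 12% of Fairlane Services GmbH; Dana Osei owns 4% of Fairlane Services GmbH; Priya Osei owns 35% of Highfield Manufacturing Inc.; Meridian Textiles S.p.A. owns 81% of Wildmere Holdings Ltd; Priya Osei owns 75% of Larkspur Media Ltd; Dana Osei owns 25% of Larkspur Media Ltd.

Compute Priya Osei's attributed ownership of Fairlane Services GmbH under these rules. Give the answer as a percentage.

By parent–child attribution (R2), Priya Osei is treated as also owning Dana Osei's interest in Larkspur Media Ltd, giving 75% + 25% = 100%.
By parent–child attribution (R2), Priya Osei is treated as also owning Dana Osei's interest in Highfield Manufacturing Inc, giving 35% + 60% = 95%.
By parent–child attribution (R2), Priya Osei is treated as owning Dana Osei's 4% interest in Fairlane Services GmbH.
Chain via Larkspur Media Ltd → Granite Capital LLC → Clearview Partners LP (R3): 100% × 16% × 92% × 12% = 1.7664% of Fairlane Services GmbH.
Chain via Highfield Manufacturing Inc. → Meridian Textiles S.p.A. → Wildmere Holdings Ltd (R3): 95% × 83% × 81% × 76% = 48.54006% of Fairlane Services GmbH.
Direct interest in Fairlane Services GmbH: 4%.
Aggregating (R1): 1.7664% + 48.54006% + 4% = 54.30646%.

54.30646%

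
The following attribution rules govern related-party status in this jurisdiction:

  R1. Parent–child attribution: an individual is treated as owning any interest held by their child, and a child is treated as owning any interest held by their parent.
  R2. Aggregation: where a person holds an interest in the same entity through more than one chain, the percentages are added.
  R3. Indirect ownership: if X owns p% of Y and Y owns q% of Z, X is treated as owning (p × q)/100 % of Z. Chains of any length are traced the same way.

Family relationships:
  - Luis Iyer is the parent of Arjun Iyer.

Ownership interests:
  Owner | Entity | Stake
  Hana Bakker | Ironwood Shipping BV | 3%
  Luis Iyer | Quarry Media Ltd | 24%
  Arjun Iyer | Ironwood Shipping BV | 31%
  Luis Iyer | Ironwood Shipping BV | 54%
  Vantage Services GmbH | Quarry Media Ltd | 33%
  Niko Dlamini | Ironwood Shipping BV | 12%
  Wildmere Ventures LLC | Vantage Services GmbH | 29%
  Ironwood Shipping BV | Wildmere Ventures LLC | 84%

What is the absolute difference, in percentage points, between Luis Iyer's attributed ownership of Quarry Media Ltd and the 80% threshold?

By parent–child attribution (R1), Luis Iyer is treated as also owning Arjun Iyer's interest in Ironwood Shipping BV, giving 54% + 31% = 85%.
Chain via Ironwood Shipping BV → Wildmere Ventures LLC → Vantage Services GmbH (R3): 85% × 84% × 29% × 33% = 6.83298% of Quarry Media Ltd.
Direct interest in Quarry Media Ltd: 24%.
Aggregating (R2): 6.83298% + 24% = 30.83298%.
30.83298% falls short of the 80% threshold by 49.16702 percentage points.

49.16702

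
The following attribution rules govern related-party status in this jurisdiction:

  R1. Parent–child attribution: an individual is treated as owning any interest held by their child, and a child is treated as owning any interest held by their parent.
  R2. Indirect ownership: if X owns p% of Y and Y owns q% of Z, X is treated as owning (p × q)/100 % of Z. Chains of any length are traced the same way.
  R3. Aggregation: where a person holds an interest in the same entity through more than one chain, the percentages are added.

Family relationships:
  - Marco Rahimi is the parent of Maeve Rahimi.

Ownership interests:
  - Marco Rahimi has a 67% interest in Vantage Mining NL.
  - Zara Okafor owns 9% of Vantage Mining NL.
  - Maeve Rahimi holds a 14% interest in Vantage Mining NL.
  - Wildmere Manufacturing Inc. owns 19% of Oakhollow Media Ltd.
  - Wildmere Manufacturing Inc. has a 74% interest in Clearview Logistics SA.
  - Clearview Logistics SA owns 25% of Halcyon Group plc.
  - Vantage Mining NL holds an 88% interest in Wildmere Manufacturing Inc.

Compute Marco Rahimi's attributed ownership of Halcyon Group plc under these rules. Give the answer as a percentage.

13.1868%

By parent–child attribution (R1), Marco Rahimi is treated as also owning Maeve Rahimi's interest in Vantage Mining NL, giving 67% + 14% = 81%.
Chain via Vantage Mining NL → Wildmere Manufacturing Inc. → Clearview Logistics SA (R2): 81% × 88% × 74% × 25% = 13.1868% of Halcyon Group plc.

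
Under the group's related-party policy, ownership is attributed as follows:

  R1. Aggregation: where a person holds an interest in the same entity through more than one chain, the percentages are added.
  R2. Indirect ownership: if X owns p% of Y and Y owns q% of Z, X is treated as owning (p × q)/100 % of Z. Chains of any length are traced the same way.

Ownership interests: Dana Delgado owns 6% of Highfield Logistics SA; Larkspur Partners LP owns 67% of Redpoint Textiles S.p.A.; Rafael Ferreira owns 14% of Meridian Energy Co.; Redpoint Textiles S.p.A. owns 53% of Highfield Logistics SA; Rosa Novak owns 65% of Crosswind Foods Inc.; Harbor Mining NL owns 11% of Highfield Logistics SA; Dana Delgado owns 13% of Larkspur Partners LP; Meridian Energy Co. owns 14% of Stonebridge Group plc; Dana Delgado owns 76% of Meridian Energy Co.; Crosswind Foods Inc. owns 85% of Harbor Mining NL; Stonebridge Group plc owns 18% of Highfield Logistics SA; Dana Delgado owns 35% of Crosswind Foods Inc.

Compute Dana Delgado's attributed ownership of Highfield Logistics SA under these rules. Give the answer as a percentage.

Chain via Meridian Energy Co. → Stonebridge Group plc (R2): 76% × 14% × 18% = 1.9152% of Highfield Logistics SA.
Chain via Larkspur Partners LP → Redpoint Textiles S.p.A. (R2): 13% × 67% × 53% = 4.6163% of Highfield Logistics SA.
Chain via Crosswind Foods Inc. → Harbor Mining NL (R2): 35% × 85% × 11% = 3.2725% of Highfield Logistics SA.
Direct interest in Highfield Logistics SA: 6%.
Aggregating (R1): 1.9152% + 4.6163% + 3.2725% + 6% = 15.804%.

15.804%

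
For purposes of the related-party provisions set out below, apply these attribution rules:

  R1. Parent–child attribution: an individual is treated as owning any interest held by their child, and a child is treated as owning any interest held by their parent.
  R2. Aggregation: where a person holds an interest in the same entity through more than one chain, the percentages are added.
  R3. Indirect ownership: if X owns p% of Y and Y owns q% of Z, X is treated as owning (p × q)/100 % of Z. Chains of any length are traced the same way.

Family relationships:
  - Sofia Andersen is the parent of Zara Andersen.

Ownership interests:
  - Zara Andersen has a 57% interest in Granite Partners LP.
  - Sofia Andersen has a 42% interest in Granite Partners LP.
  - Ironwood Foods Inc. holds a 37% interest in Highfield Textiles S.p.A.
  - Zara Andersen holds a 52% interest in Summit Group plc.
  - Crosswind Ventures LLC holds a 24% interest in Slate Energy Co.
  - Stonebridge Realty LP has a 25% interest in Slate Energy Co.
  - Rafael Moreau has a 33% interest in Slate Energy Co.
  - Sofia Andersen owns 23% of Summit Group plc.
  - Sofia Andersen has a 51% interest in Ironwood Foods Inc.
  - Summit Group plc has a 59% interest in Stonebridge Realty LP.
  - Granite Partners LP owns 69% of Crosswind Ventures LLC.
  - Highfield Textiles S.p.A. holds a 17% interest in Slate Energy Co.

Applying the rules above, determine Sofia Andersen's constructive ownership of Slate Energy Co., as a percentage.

30.6648%

By parent–child attribution (R1), Sofia Andersen is treated as also owning Zara Andersen's interest in Granite Partners LP, giving 42% + 57% = 99%.
By parent–child attribution (R1), Sofia Andersen is treated as also owning Zara Andersen's interest in Summit Group plc, giving 23% + 52% = 75%.
Chain via Granite Partners LP → Crosswind Ventures LLC (R3): 99% × 69% × 24% = 16.3944% of Slate Energy Co.
Chain via Summit Group plc → Stonebridge Realty LP (R3): 75% × 59% × 25% = 11.0625% of Slate Energy Co.
Chain via Ironwood Foods Inc. → Highfield Textiles S.p.A. (R3): 51% × 37% × 17% = 3.2079% of Slate Energy Co.
Aggregating (R2): 16.3944% + 11.0625% + 3.2079% = 30.6648%.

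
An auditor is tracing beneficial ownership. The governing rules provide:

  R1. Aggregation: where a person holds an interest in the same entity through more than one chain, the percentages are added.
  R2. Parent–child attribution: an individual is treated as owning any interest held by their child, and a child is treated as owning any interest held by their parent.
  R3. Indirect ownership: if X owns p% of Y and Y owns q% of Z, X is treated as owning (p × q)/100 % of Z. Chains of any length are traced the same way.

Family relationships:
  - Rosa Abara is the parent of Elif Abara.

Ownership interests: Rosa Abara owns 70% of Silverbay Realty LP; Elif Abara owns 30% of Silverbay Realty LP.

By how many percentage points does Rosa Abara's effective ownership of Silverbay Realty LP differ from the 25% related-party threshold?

75

By parent–child attribution (R2), Rosa Abara is treated as also owning Elif Abara's interest in Silverbay Realty LP, giving 70% + 30% = 100%.
Direct interest in Silverbay Realty LP: 100%.
100% exceeds the 25% threshold by 75 percentage points.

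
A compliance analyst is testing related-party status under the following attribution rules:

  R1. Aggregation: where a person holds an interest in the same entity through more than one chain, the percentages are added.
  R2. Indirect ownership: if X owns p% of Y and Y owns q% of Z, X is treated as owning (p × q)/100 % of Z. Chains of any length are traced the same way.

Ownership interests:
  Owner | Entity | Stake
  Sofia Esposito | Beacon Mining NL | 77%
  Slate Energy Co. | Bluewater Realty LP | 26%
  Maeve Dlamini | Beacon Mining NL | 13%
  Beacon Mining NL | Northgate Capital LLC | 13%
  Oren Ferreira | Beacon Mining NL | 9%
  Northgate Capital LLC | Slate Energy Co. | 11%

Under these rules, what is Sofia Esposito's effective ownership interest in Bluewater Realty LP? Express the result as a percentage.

Chain via Beacon Mining NL → Northgate Capital LLC → Slate Energy Co. (R2): 77% × 13% × 11% × 26% = 0.286286% of Bluewater Realty LP.

0.286286%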